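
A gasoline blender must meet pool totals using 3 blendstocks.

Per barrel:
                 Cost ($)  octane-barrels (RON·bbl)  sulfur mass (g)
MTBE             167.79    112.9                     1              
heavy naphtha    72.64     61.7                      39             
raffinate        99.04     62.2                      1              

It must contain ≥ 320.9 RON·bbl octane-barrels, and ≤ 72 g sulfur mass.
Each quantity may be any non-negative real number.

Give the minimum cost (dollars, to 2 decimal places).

Let x1 = barrels of MTBE, x2 = barrels of heavy naphtha, x3 = barrels of raffinate.
Minimize 167.79x1 + 72.64x2 + 99.04x3 with:
  112.9x1 + 61.7x2 + 62.2x3 ≥ 320.9   (octane-barrels)
  1x1 + 39x2 + 1x3 ≤ 72   (sulfur mass)
  x1, x2, x3 ≥ 0.
The minimum-cost mix takes nothing from raffinate — only MTBE, heavy naphtha. The octane-barrels and sulfur mass requirements are met with equality.
That vertex is x1 = 1.85947, x2 = 1.79848.
Cost = 167.79·1.85947 + 72.64·1.79848 = 442.6421.

$442.64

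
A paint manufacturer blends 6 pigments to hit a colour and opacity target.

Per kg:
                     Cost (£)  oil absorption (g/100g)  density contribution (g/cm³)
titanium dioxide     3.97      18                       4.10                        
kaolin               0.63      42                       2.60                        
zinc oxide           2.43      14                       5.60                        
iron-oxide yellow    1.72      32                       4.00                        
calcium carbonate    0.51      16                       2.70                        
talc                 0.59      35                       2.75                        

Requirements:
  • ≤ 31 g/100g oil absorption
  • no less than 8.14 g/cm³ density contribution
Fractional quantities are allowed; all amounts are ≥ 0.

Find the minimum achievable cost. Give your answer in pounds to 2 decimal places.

£2.77

Let x1 = kg of titanium dioxide, x2 = kg of kaolin, x3 = kg of zinc oxide, x4 = kg of iron-oxide yellow, x5 = kg of calcium carbonate, x6 = kg of talc.
min 3.97x1 + 0.63x2 + 2.43x3 + 1.72x4 + 0.51x5 + 0.59x6 subject to:
  18x1 + 42x2 + 14x3 + 32x4 + 16x5 + 35x6 ≤ 31   (oil absorption)
  4.1x1 + 2.6x2 + 5.6x3 + 4x4 + 2.7x5 + 2.75x6 ≥ 8.14   (density contribution)
  x1, x2, x3, x4, x5, x6 ≥ 0.
The optimal basis is {zinc oxide, calcium carbonate}; titanium dioxide, kaolin, iron-oxide yellow, talc drop out. Binding constraints: oil absorption and density contribution.
That vertex is x3 = 0.8985, x5 = 1.151.
Objective = 2.43·0.8985 + 0.51·1.151 = 2.7704.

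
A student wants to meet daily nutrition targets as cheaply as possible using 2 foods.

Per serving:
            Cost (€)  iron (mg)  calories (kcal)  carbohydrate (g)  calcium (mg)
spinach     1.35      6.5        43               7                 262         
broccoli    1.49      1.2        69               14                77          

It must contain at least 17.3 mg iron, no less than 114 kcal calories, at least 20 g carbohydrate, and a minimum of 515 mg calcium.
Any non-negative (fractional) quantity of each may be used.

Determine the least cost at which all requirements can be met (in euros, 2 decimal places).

€3.73

Treat it as an LP. Let x1 = servings of spinach, x2 = servings of broccoli.
Minimise 1.35x1 + 1.49x2 s.t.:
  6.5x1 + 1.2x2 ≥ 17.3   (iron)
  43x1 + 69x2 ≥ 114   (calories)
  7x1 + 14x2 ≥ 20   (carbohydrate)
  262x1 + 77x2 ≥ 515   (calcium)
  x1, x2 ≥ 0.
Both inputs are positive at the optimum. The iron and carbohydrate requirements are met with equality.
Optimal quantities: spinach = 2.642 servings, broccoli = 0.1077 servings.
Cost = 1.35·2.642 + 1.49·0.1077 = 3.7272.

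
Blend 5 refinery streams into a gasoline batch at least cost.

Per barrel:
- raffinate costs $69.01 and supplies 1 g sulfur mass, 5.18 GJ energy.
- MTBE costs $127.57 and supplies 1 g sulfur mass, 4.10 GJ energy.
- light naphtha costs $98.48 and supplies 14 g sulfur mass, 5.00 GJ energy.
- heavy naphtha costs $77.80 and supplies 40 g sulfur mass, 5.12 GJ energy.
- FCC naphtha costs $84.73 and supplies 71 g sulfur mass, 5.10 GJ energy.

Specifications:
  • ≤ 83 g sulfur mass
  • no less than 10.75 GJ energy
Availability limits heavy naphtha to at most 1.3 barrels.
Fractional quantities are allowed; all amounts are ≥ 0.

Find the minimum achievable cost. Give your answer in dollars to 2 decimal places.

$143.22

Set it up as a linear program. Let x1 = barrels of raffinate, x2 = barrels of MTBE, x3 = barrels of light naphtha, x4 = barrels of heavy naphtha, x5 = barrels of FCC naphtha.
min 69.01x1 + 127.57x2 + 98.48x3 + 77.8x4 + 84.73x5 subject to:
  1x1 + 1x2 + 14x3 + 40x4 + 71x5 ≤ 83   (sulfur mass)
  5.18x1 + 4.1x2 + 5x3 + 5.12x4 + 5.1x5 ≥ 10.75   (energy)
  x4 ≤ 1.3
  x1, x2, x3, x4, x5 ≥ 0.
At the optimum only raffinate is positive (MTBE, light naphtha, heavy naphtha, FCC naphtha = 0). The energy requirement is met with equality.
Solving gives x1 = 2.0753.
Objective = 69.01·2.0753 = 143.2165.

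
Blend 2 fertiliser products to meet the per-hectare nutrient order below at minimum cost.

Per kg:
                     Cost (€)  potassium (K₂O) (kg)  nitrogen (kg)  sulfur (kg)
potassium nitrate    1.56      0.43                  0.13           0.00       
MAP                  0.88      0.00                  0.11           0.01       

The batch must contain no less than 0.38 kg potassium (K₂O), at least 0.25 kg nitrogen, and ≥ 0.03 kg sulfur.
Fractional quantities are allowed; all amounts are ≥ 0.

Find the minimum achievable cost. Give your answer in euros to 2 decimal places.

This is a linear program. Let x1 = kg of potassium nitrate, x2 = kg of MAP.
Minimise 1.56x1 + 0.88x2 subject to:
  0.43x1 ≥ 0.38   (potassium (K₂O))
  0.13x1 + 0.11x2 ≥ 0.25   (nitrogen)
  0.01x2 ≥ 0.03   (sulfur)
  x1, x2 ≥ 0.
Both inputs are positive at the optimum. There the potassium (K₂O) and sulfur constraints are tight.
Solving gives x1 = 0.8837, x2 = 3.
Total cost: 1.56·0.8837 + 0.88·3 = 4.0186.

€4.02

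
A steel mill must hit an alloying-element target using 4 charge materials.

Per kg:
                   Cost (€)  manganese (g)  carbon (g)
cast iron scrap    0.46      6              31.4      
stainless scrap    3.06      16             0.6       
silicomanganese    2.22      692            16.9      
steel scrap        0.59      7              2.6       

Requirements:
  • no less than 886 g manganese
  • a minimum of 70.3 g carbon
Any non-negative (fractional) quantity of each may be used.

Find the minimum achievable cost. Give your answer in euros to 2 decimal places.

€3.53

Treat it as an LP. Let x1 = kg of cast iron scrap, x2 = kg of stainless scrap, x3 = kg of silicomanganese, x4 = kg of steel scrap.
min 0.46x1 + 3.06x2 + 2.22x3 + 0.59x4 subject to:
  6x1 + 16x2 + 692x3 + 7x4 ≥ 886   (manganese)
  31.4x1 + 0.6x2 + 16.9x3 + 2.6x4 ≥ 70.3   (carbon)
  x1, x2, x3, x4 ≥ 0.
The minimum-cost mix takes nothing from stainless scrap, steel scrap — only cast iron scrap, silicomanganese. There the manganese and carbon constraints are tight.
Solving gives x1 = 1.557, x3 = 1.267.
Objective = 0.46·1.557 + 2.22·1.267 = 3.5290.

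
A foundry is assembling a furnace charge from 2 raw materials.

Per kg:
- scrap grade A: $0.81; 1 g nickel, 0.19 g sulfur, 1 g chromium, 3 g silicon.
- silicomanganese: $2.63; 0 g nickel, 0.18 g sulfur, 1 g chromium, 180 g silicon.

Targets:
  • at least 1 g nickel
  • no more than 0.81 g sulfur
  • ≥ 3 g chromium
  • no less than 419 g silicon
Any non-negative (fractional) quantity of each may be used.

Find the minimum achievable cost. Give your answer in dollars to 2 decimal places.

$6.89

Let x1 = kg of scrap grade A, x2 = kg of silicomanganese.
Minimize 0.81x1 + 2.63x2 subject to:
  1x1 ≥ 1   (nickel)
  0.19x1 + 0.18x2 ≤ 0.81   (sulfur)
  1x1 + 1x2 ≥ 3   (chromium)
  3x1 + 180x2 ≥ 419   (silicon)
  x1, x2 ≥ 0.
Both inputs are positive at the optimum. There the nickel and silicon constraints are tight.
Optimal quantities: scrap grade A = 1 kg, silicomanganese = 2.311 kg.
Hence cost = 0.81·1 + 2.63·2.311 = $6.8879.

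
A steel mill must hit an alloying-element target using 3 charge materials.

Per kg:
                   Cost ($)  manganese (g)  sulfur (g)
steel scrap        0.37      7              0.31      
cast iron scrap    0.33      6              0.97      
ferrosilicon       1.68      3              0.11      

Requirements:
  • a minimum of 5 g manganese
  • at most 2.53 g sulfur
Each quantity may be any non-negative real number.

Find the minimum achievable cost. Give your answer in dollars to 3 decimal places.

Let x1 = kg of steel scrap, x2 = kg of cast iron scrap, x3 = kg of ferrosilicon.
min 0.37x1 + 0.33x2 + 1.68x3 s.t.:
  7x1 + 6x2 + 3x3 ≥ 5   (manganese)
  0.31x1 + 0.97x2 + 0.11x3 ≤ 2.53   (sulfur)
  x1, x2, x3 ≥ 0.
The cheapest feasible vertex uses only steel scrap; cast iron scrap, ferrosilicon are not used. There the manganese constraint is tight.
Solving gives x1 = 0.7143.
Objective = 0.37·0.7143 = 0.26429.

$0.264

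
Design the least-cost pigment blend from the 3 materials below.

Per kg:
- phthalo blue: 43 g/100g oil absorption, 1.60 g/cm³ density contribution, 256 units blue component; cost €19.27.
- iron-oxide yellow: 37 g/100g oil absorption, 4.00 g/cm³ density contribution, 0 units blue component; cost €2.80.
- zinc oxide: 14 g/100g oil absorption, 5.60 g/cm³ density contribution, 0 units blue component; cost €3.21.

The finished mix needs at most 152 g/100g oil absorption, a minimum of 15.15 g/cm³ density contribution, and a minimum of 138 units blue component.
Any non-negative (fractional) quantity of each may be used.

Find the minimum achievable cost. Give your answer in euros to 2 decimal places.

€18.58

This is a linear program. Let x1 = kg of phthalo blue, x2 = kg of iron-oxide yellow, x3 = kg of zinc oxide.
Minimize 19.27x1 + 2.8x2 + 3.21x3 s.t.:
  43x1 + 37x2 + 14x3 ≤ 152   (oil absorption)
  1.6x1 + 4x2 + 5.6x3 ≥ 15.15   (density contribution)
  256x1 ≥ 138   (blue component)
  x1, x2, x3 ≥ 0.
At the optimum only phthalo blue, zinc oxide are positive (iron-oxide yellow = 0). There the density contribution and blue component constraints are tight.
Optimal quantities: phthalo blue = 0.5391 kg, zinc oxide = 2.551 kg.
Cost = 19.27·0.5391 + 3.21·2.551 = 18.5772.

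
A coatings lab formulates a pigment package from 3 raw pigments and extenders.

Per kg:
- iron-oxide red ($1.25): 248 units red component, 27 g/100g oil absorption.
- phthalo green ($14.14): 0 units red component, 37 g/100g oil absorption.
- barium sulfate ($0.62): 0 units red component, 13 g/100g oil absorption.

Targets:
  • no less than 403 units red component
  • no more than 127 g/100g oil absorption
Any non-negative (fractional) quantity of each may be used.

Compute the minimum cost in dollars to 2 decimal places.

$2.03

Let x1 = kg of iron-oxide red, x2 = kg of phthalo green, x3 = kg of barium sulfate.
min 1.25x1 + 14.14x2 + 0.62x3 with:
  248x1 ≥ 403   (red component)
  27x1 + 37x2 + 13x3 ≤ 127   (oil absorption)
  x1, x2, x3 ≥ 0.
At the optimum only iron-oxide red is positive (phthalo green, barium sulfate = 0). The red component requirement is met with equality.
Solving gives x1 = 1.625.
Cost = 1.25·1.625 = 2.0313.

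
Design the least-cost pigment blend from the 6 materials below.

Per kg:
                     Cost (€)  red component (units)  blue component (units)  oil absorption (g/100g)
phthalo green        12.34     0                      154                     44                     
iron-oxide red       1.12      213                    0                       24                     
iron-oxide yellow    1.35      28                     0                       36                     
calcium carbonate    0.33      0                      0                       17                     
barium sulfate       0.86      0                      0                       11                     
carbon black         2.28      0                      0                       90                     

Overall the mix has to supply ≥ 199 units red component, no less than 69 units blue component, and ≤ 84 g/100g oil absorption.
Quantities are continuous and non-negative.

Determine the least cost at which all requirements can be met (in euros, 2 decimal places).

€6.58

Let x1 = kg of phthalo green, x2 = kg of iron-oxide red, x3 = kg of iron-oxide yellow, x4 = kg of calcium carbonate, x5 = kg of barium sulfate, x6 = kg of carbon black.
Minimize 12.34x1 + 1.12x2 + 1.35x3 + 0.33x4 + 0.86x5 + 2.28x6 with:
  213x2 + 28x3 ≥ 199   (red component)
  154x1 ≥ 69   (blue component)
  44x1 + 24x2 + 36x3 + 17x4 + 11x5 + 90x6 ≤ 84   (oil absorption)
  x1, x2, x3, x4, x5, x6 ≥ 0.
The minimum-cost mix takes nothing from iron-oxide yellow, calcium carbonate, barium sulfate, carbon black — only phthalo green, iron-oxide red. The red component and blue component requirements are met with equality.
Solving gives x1 = 0.4481, x2 = 0.9343.
Hence cost = 12.34·0.4481 + 1.12·0.9343 = €6.5760.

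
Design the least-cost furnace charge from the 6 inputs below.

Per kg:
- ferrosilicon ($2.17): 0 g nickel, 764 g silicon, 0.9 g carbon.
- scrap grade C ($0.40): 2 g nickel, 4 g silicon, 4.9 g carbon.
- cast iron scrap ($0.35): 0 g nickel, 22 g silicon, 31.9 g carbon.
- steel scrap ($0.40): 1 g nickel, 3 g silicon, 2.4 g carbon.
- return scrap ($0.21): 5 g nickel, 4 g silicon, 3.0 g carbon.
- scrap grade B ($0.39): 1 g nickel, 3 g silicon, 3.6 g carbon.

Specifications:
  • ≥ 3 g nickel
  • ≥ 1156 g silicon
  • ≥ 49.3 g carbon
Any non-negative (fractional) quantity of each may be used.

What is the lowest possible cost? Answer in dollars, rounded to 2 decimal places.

$3.82

Set it up as a linear program. Let x1 = kg of ferrosilicon, x2 = kg of scrap grade C, x3 = kg of cast iron scrap, x4 = kg of steel scrap, x5 = kg of return scrap, x6 = kg of scrap grade B.
Minimise 2.17x1 + 0.4x2 + 0.35x3 + 0.4x4 + 0.21x5 + 0.39x6 with:
  2x2 + 1x4 + 5x5 + 1x6 ≥ 3   (nickel)
  764x1 + 4x2 + 22x3 + 3x4 + 4x5 + 3x6 ≥ 1156   (silicon)
  0.9x1 + 4.9x2 + 31.9x3 + 2.4x4 + 3x5 + 3.6x6 ≥ 49.3   (carbon)
  x1, x2, x3, x4, x5, x6 ≥ 0.
The cheapest feasible vertex uses only ferrosilicon, cast iron scrap, return scrap; scrap grade C, steel scrap, scrap grade B are not used. There the nickel, silicon, carbon constraints are tight.
Optimal quantities: ferrosilicon = 1.468 kg, cast iron scrap = 1.448 kg, return scrap = 0.6 kg.
Total cost: 2.17·1.468 + 0.35·1.448 + 0.21·0.6 = 3.8184.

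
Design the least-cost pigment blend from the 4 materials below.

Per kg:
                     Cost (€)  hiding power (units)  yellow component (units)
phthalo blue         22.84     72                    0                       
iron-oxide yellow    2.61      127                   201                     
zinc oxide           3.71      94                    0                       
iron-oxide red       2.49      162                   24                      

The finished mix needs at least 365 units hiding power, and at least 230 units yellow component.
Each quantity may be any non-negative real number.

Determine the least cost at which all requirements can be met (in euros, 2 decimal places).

€6.25

Set it up as a linear program. Let x1 = kg of phthalo blue, x2 = kg of iron-oxide yellow, x3 = kg of zinc oxide, x4 = kg of iron-oxide red.
Minimise 22.84x1 + 2.61x2 + 3.71x3 + 2.49x4 subject to:
  72x1 + 127x2 + 94x3 + 162x4 ≥ 365   (hiding power)
  201x2 + 24x4 ≥ 230   (yellow component)
  x1, x2, x3, x4 ≥ 0.
The minimum-cost mix takes nothing from phthalo blue, zinc oxide — only iron-oxide yellow, iron-oxide red. There the hiding power and yellow component constraints are tight.
That vertex is x2 = 0.9656, x4 = 1.496.
Hence cost = 2.61·0.9656 + 2.49·1.496 = €6.2453.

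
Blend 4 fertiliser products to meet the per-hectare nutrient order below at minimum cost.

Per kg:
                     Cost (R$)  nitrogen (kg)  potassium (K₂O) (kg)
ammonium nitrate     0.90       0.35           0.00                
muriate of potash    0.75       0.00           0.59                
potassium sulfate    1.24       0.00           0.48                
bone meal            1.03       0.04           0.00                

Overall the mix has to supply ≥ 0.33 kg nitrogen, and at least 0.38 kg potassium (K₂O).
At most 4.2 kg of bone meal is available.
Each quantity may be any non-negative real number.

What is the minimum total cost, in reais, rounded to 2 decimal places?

This is a linear program. Let x1 = kg of ammonium nitrate, x2 = kg of muriate of potash, x3 = kg of potassium sulfate, x4 = kg of bone meal.
min 0.9x1 + 0.75x2 + 1.24x3 + 1.03x4 with:
  0.35x1 + 0.04x4 ≥ 0.33   (nitrogen)
  0.59x2 + 0.48x3 ≥ 0.38   (potassium (K₂O))
  x4 ≤ 4.2
  x1, x2, x3, x4 ≥ 0.
At the optimum only ammonium nitrate, muriate of potash are positive (potassium sulfate, bone meal = 0). Binding constraints: nitrogen and potassium (K₂O).
So ammonium nitrate = 0.9429 kg, muriate of potash = 0.6441 kg.
Total cost: 0.9·0.9429 + 0.75·0.6441 = 1.3317.

R$1.33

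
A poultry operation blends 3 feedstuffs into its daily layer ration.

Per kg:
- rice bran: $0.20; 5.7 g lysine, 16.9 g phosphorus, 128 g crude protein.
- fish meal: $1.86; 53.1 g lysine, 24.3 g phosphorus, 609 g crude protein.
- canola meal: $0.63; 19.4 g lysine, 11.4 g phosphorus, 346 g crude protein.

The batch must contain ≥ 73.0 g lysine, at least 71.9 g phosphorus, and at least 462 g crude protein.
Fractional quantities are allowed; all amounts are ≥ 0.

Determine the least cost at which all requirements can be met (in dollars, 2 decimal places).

$2.40

This is a linear program. Let x1 = kg of rice bran, x2 = kg of fish meal, x3 = kg of canola meal.
min 0.2x1 + 1.86x2 + 0.63x3 subject to:
  5.7x1 + 53.1x2 + 19.4x3 ≥ 73   (lysine)
  16.9x1 + 24.3x2 + 11.4x3 ≥ 71.9   (phosphorus)
  128x1 + 609x2 + 346x3 ≥ 462   (crude protein)
  x1, x2, x3 ≥ 0.
The cheapest feasible vertex uses only rice bran, canola meal; fish meal is not used. There the lysine and phosphorus constraints are tight.
That vertex is x1 = 2.14, x3 = 3.134.
Objective = 0.2·2.14 + 0.63·3.134 = 2.4024.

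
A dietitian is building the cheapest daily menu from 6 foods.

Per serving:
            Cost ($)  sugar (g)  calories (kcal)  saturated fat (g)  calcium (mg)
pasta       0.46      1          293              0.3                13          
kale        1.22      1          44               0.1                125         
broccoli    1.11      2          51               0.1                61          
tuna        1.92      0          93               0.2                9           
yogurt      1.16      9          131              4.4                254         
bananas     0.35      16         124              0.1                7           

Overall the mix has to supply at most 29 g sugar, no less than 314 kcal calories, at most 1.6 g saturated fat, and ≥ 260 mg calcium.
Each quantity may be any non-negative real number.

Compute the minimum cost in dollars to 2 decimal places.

Let x1 = servings of pasta, x2 = servings of kale, x3 = servings of broccoli, x4 = servings of tuna, x5 = servings of yogurt, x6 = servings of bananas.
min 0.46x1 + 1.22x2 + 1.11x3 + 1.92x4 + 1.16x5 + 0.35x6 subject to:
  1x1 + 1x2 + 2x3 + 9x5 + 16x6 ≤ 29   (sugar)
  293x1 + 44x2 + 51x3 + 93x4 + 131x5 + 124x6 ≥ 314   (calories)
  0.3x1 + 0.1x2 + 0.1x3 + 0.2x4 + 4.4x5 + 0.1x6 ≤ 1.6   (saturated fat)
  13x1 + 125x2 + 61x3 + 9x4 + 254x5 + 7x6 ≥ 260   (calcium)
  x1, x2, x3, x4, x5, x6 ≥ 0.
The cheapest feasible vertex uses only pasta, kale, yogurt; broccoli, tuna, bananas are not used. There the calories, saturated fat, calcium constraints are tight.
Optimal quantities: pasta = 0.7308 servings, kale = 1.432 servings, yogurt = 0.2813 servings.
Cost = 0.46·0.7308 + 1.22·1.432 + 1.16·0.2813 = 2.4095.

$2.41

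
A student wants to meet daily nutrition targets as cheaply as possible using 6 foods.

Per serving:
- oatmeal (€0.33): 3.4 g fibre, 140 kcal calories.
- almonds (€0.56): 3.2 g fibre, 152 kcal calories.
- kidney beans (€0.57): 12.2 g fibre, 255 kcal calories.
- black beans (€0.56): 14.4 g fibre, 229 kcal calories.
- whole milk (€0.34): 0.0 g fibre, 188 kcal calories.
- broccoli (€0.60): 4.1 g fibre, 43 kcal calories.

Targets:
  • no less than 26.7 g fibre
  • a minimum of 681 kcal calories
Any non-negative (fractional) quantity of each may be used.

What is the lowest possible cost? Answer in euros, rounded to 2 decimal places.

€1.47

Treat it as an LP. Let x1 = servings of oatmeal, x2 = servings of almonds, x3 = servings of kidney beans, x4 = servings of black beans, x5 = servings of whole milk, x6 = servings of broccoli.
min 0.33x1 + 0.56x2 + 0.57x3 + 0.56x4 + 0.34x5 + 0.6x6 subject to:
  3.4x1 + 3.2x2 + 12.2x3 + 14.4x4 + 4.1x6 ≥ 26.7   (fibre)
  140x1 + 152x2 + 255x3 + 229x4 + 188x5 + 43x6 ≥ 681   (calories)
  x1, x2, x3, x4, x5, x6 ≥ 0.
At the optimum only kidney beans, whole milk are positive (oatmeal, almonds, black beans, broccoli = 0). The fibre and calories requirements are met with equality.
Optimal quantities: kidney beans = 2.189 servings, whole milk = 0.6539 servings.
Hence cost = 0.57·2.189 + 0.34·0.6539 = €1.4701.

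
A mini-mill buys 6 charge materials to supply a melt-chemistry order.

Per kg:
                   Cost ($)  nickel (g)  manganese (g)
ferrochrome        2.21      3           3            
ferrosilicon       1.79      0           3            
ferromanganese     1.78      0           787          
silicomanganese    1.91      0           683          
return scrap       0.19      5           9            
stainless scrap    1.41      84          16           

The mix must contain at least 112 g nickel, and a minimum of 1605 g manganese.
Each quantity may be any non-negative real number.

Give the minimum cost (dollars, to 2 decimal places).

This is a linear program. Let x1 = kg of ferrochrome, x2 = kg of ferrosilicon, x3 = kg of ferromanganese, x4 = kg of silicomanganese, x5 = kg of return scrap, x6 = kg of stainless scrap.
Minimise 2.21x1 + 1.79x2 + 1.78x3 + 1.91x4 + 0.19x5 + 1.41x6 subject to:
  3x1 + 5x5 + 84x6 ≥ 112   (nickel)
  3x1 + 3x2 + 787x3 + 683x4 + 9x5 + 16x6 ≥ 1605   (manganese)
  x1, x2, x3, x4, x5, x6 ≥ 0.
The optimal basis is {ferromanganese, stainless scrap}; ferrochrome, ferrosilicon, silicomanganese, return scrap drop out. There the nickel and manganese constraints are tight.
So ferromanganese = 2.012 kg, stainless scrap = 1.333 kg.
Hence cost = 1.78·2.012 + 1.41·1.333 = $5.4609.

$5.46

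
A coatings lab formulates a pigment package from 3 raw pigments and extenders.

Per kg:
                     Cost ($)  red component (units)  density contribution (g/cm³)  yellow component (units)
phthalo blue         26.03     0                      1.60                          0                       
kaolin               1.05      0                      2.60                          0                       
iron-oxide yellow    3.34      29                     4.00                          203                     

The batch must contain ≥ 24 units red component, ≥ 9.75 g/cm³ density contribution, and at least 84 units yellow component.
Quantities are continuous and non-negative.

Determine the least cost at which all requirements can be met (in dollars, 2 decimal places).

Let x1 = kg of phthalo blue, x2 = kg of kaolin, x3 = kg of iron-oxide yellow.
Minimize 26.03x1 + 1.05x2 + 3.34x3 subject to:
  29x3 ≥ 24   (red component)
  1.6x1 + 2.6x2 + 4x3 ≥ 9.75   (density contribution)
  203x3 ≥ 84   (yellow component)
  x1, x2, x3 ≥ 0.
The cheapest feasible vertex uses only kaolin, iron-oxide yellow; phthalo blue is not used. There the red component and density contribution constraints are tight.
That vertex is x2 = 2.4768, x3 = 0.82759.
Hence cost = 1.05·2.4768 + 3.34·0.82759 = $5.3648.

$5.36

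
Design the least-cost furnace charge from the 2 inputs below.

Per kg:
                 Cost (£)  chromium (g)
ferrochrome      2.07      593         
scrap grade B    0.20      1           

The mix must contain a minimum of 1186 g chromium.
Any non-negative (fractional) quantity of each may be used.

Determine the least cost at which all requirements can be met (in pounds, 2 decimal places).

£4.14

Let x1 = kg of ferrochrome, x2 = kg of scrap grade B.
Minimise 2.07x1 + 0.2x2 with:
  593x1 + 1x2 ≥ 1186   (chromium)
  x1, x2 ≥ 0.
The cheapest feasible vertex uses only ferrochrome; scrap grade B is not used. The chromium requirement is met with equality.
That vertex is x1 = 2.
Objective = 2.07·2 = 4.1400.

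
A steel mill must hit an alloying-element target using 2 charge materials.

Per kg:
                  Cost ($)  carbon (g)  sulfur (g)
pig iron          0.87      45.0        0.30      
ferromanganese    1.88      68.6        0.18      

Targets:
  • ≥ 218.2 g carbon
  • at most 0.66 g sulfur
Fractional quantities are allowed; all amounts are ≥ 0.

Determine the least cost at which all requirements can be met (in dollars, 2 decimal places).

Set it up as a linear program. Let x1 = kg of pig iron, x2 = kg of ferromanganese.
Minimise 0.87x1 + 1.88x2 subject to:
  45x1 + 68.6x2 ≥ 218.2   (carbon)
  0.3x1 + 0.18x2 ≤ 0.66   (sulfur)
  x1, x2 ≥ 0.
Both inputs are positive at the optimum. The carbon and sulfur requirements are met with equality.
Optimal quantities: pig iron = 0.48077 kg, ferromanganese = 2.8654 kg.
Total cost: 0.87·0.48077 + 1.88·2.8654 = 5.8052.

$5.81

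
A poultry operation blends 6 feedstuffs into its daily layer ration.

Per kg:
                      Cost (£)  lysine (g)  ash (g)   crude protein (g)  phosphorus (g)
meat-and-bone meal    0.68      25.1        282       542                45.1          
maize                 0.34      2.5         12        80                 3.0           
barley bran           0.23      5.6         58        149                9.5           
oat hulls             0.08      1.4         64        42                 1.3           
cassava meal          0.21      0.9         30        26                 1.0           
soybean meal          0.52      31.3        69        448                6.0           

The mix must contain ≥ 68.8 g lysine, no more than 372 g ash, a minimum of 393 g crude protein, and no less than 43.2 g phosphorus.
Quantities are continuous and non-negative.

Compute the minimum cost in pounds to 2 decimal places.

£1.34

Let x1 = kg of meat-and-bone meal, x2 = kg of maize, x3 = kg of barley bran, x4 = kg of oat hulls, x5 = kg of cassava meal, x6 = kg of soybean meal.
Minimise 0.68x1 + 0.34x2 + 0.23x3 + 0.08x4 + 0.21x5 + 0.52x6 with:
  25.1x1 + 2.5x2 + 5.6x3 + 1.4x4 + 0.9x5 + 31.3x6 ≥ 68.8   (lysine)
  282x1 + 12x2 + 58x3 + 64x4 + 30x5 + 69x6 ≤ 372   (ash)
  542x1 + 80x2 + 149x3 + 42x4 + 26x5 + 448x6 ≥ 393   (crude protein)
  45.1x1 + 3x2 + 9.5x3 + 1.3x4 + 1x5 + 6x6 ≥ 43.2   (phosphorus)
  x1, x2, x3, x4, x5, x6 ≥ 0.
At the optimum only meat-and-bone meal, soybean meal are positive (maize, barley bran, oat hulls, cassava meal = 0). Binding constraints: lysine and phosphorus.
So meat-and-bone meal = 0.7449 kg, soybean meal = 1.601 kg.
Cost = 0.68·0.7449 + 0.52·1.601 = 1.3391.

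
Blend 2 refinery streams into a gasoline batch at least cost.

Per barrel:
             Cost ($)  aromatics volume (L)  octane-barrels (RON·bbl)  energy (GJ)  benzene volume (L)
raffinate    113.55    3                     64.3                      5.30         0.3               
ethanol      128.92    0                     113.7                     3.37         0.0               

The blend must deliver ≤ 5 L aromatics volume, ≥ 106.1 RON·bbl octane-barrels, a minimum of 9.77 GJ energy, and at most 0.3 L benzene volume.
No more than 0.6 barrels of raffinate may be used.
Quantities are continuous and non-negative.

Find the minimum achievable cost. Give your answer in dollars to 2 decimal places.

$320.23

Treat it as an LP. Let x1 = barrels of raffinate, x2 = barrels of ethanol.
Minimize 113.55x1 + 128.92x2 subject to:
  3x1 ≤ 5   (aromatics volume)
  64.3x1 + 113.7x2 ≥ 106.1   (octane-barrels)
  5.3x1 + 3.37x2 ≥ 9.77   (energy)
  0.3x1 ≤ 0.3   (benzene volume)
  x1 ≤ 0.6
  x1, x2 ≥ 0.
Both inputs are positive at the optimum. The energy and the raffinate cap requirements are met with equality.
That vertex is x1 = 0.6, x2 = 1.9555.
Cost = 113.55·0.6 + 128.92·1.9555 = 320.2331.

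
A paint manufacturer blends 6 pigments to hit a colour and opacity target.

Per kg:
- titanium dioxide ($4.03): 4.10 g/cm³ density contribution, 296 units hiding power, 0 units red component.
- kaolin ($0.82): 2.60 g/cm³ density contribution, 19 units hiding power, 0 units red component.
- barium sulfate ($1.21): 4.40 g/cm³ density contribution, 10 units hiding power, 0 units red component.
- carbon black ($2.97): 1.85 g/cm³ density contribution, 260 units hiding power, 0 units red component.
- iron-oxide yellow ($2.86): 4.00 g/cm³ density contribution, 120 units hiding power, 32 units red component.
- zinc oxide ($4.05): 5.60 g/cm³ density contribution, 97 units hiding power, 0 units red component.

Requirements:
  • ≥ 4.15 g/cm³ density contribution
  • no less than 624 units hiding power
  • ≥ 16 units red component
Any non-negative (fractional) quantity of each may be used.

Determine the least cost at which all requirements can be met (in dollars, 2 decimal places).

$7.87

This is a linear program. Let x1 = kg of titanium dioxide, x2 = kg of kaolin, x3 = kg of barium sulfate, x4 = kg of carbon black, x5 = kg of iron-oxide yellow, x6 = kg of zinc oxide.
Minimise 4.03x1 + 0.82x2 + 1.21x3 + 2.97x4 + 2.86x5 + 4.05x6 subject to:
  4.1x1 + 2.6x2 + 4.4x3 + 1.85x4 + 4x5 + 5.6x6 ≥ 4.15   (density contribution)
  296x1 + 19x2 + 10x3 + 260x4 + 120x5 + 97x6 ≥ 624   (hiding power)
  32x5 ≥ 16   (red component)
  x1, x2, x3, x4, x5, x6 ≥ 0.
At the optimum only carbon black, iron-oxide yellow are positive (titanium dioxide, kaolin, barium sulfate, zinc oxide = 0). The hiding power and red component requirements are met with equality.
Solving gives x4 = 2.169, x5 = 0.5.
Total cost: 2.97·2.169 + 2.86·0.5 = 7.8719.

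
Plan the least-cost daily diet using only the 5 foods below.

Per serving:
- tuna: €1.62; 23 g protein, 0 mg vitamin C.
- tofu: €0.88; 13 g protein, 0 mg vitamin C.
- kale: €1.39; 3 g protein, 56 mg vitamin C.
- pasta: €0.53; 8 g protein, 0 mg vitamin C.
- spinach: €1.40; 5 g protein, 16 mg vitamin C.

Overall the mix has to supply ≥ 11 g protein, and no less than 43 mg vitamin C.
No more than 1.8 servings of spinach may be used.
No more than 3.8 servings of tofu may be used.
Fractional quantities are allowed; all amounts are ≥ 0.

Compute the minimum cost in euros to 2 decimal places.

Treat it as an LP. Let x1 = servings of tuna, x2 = servings of tofu, x3 = servings of kale, x4 = servings of pasta, x5 = servings of spinach.
min 1.62x1 + 0.88x2 + 1.39x3 + 0.53x4 + 1.4x5 subject to:
  23x1 + 13x2 + 3x3 + 8x4 + 5x5 ≥ 11   (protein)
  56x3 + 16x5 ≥ 43   (vitamin C)
  x5 ≤ 1.8
  x2 ≤ 3.8
  x1, x2, x3, x4, x5 ≥ 0.
The optimal basis is {kale, pasta}; tuna, tofu, spinach drop out. There the protein and vitamin C constraints are tight.
So kale = 0.7679 servings, pasta = 1.087 servings.
Objective = 1.39·0.7679 + 0.53·1.087 = 1.6435.

€1.64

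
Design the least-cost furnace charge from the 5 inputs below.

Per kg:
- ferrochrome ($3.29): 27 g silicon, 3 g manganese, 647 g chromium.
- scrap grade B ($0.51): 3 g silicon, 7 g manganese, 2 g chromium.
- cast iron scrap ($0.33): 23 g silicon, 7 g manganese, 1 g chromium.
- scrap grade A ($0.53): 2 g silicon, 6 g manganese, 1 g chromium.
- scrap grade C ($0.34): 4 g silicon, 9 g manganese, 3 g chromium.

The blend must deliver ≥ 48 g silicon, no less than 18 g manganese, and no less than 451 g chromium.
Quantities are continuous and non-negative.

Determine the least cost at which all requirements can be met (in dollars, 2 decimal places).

Let x1 = kg of ferrochrome, x2 = kg of scrap grade B, x3 = kg of cast iron scrap, x4 = kg of scrap grade A, x5 = kg of scrap grade C.
Minimize 3.29x1 + 0.51x2 + 0.33x3 + 0.53x4 + 0.34x5 with:
  27x1 + 3x2 + 23x3 + 2x4 + 4x5 ≥ 48   (silicon)
  3x1 + 7x2 + 7x3 + 6x4 + 9x5 ≥ 18   (manganese)
  647x1 + 2x2 + 1x3 + 1x4 + 3x5 ≥ 451   (chromium)
  x1, x2, x3, x4, x5 ≥ 0.
The cheapest feasible vertex uses only ferrochrome, cast iron scrap, scrap grade C; scrap grade B, scrap grade A are not used. Binding constraints: silicon, manganese, chromium.
That vertex is x1 = 0.6912, x3 = 1.119, x5 = 0.8991.
Total cost: 3.29·0.6912 + 0.33·1.119 + 0.34·0.8991 = 2.9490.

$2.95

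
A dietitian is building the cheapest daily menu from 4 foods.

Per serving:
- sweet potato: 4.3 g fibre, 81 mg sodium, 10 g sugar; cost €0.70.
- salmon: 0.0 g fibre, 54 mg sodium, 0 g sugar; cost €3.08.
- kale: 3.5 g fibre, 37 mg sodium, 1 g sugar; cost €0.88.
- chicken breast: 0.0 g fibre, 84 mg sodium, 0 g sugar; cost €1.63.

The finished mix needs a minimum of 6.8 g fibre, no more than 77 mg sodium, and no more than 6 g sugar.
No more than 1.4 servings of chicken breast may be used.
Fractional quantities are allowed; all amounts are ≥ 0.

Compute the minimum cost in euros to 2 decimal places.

This is a linear program. Let x1 = servings of sweet potato, x2 = servings of salmon, x3 = servings of kale, x4 = servings of chicken breast.
min 0.7x1 + 3.08x2 + 0.88x3 + 1.63x4 with:
  4.3x1 + 3.5x3 ≥ 6.8   (fibre)
  81x1 + 54x2 + 37x3 + 84x4 ≤ 77   (sodium)
  10x1 + 1x3 ≤ 6   (sugar)
  x4 ≤ 1.4
  x1, x2, x3, x4 ≥ 0.
The optimal basis is {sweet potato, kale}; salmon, chicken breast drop out. The fibre and sodium requirements are met with equality.
Optimal quantities: sweet potato = 0.1439 servings, kale = 1.766 servings.
Hence cost = 0.7·0.1439 + 0.88·1.766 = €1.6548.

€1.65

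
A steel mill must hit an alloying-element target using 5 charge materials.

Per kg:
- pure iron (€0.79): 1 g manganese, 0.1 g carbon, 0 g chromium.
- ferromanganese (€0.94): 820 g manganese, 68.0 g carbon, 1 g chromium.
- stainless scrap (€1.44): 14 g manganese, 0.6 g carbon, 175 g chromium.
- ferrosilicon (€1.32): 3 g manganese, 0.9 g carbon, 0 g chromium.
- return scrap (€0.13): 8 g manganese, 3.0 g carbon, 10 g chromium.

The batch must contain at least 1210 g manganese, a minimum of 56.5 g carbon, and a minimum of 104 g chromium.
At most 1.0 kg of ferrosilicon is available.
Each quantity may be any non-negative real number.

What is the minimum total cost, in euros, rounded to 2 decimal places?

Let x1 = kg of pure iron, x2 = kg of ferromanganese, x3 = kg of stainless scrap, x4 = kg of ferrosilicon, x5 = kg of return scrap.
Minimize 0.79x1 + 0.94x2 + 1.44x3 + 1.32x4 + 0.13x5 s.t.:
  1x1 + 820x2 + 14x3 + 3x4 + 8x5 ≥ 1210   (manganese)
  0.1x1 + 68x2 + 0.6x3 + 0.9x4 + 3x5 ≥ 56.5   (carbon)
  1x2 + 175x3 + 10x5 ≥ 104   (chromium)
  x4 ≤ 1
  x1, x2, x3, x4, x5 ≥ 0.
The cheapest feasible vertex uses only ferromanganese, stainless scrap; pure iron, ferrosilicon, return scrap are not used. There the manganese and chromium constraints are tight.
So ferromanganese = 1.466 kg, stainless scrap = 0.5859 kg.
Objective = 0.94·1.466 + 1.44·0.5859 = 2.2217.

€2.22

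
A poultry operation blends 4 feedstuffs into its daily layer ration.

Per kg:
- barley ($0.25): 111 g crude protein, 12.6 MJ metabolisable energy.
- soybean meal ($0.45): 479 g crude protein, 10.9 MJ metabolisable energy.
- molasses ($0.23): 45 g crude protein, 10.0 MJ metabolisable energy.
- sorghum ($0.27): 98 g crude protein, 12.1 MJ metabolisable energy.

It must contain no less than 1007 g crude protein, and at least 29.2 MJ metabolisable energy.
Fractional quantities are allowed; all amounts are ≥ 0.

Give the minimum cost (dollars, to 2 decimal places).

$1.04

Let x1 = kg of barley, x2 = kg of soybean meal, x3 = kg of molasses, x4 = kg of sorghum.
min 0.25x1 + 0.45x2 + 0.23x3 + 0.27x4 s.t.:
  111x1 + 479x2 + 45x3 + 98x4 ≥ 1007   (crude protein)
  12.6x1 + 10.9x2 + 10x3 + 12.1x4 ≥ 29.2   (metabolisable energy)
  x1, x2, x3, x4 ≥ 0.
The optimal basis is {barley, soybean meal}; molasses, sorghum drop out. The crude protein and metabolisable energy requirements are met with equality.
Optimal quantities: barley = 0.6239 kg, soybean meal = 1.958 kg.
Objective = 0.25·0.6239 + 0.45·1.958 = 1.0371.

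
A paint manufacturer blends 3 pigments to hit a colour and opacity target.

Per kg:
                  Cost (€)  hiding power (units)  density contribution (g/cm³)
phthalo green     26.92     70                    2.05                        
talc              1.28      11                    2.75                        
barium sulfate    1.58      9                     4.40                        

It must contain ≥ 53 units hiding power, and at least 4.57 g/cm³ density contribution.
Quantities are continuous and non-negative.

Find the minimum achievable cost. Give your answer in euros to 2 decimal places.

Let x1 = kg of phthalo green, x2 = kg of talc, x3 = kg of barium sulfate.
Minimize 26.92x1 + 1.28x2 + 1.58x3 s.t.:
  70x1 + 11x2 + 9x3 ≥ 53   (hiding power)
  2.05x1 + 2.75x2 + 4.4x3 ≥ 4.57   (density contribution)
  x1, x2, x3 ≥ 0.
The minimum-cost mix takes nothing from phthalo green, barium sulfate — only talc. Binding constraint: hiding power.
Optimal quantities: talc = 4.818 kg.
Cost = 1.28·4.818 = 6.1670.

€6.17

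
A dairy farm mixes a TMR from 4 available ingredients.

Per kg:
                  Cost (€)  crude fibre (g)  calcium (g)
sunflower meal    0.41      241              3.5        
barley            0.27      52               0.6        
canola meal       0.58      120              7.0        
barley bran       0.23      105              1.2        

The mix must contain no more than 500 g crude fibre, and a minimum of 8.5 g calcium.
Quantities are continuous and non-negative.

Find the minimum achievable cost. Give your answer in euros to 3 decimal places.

€0.704

This is a linear program. Let x1 = kg of sunflower meal, x2 = kg of barley, x3 = kg of canola meal, x4 = kg of barley bran.
min 0.41x1 + 0.27x2 + 0.58x3 + 0.23x4 subject to:
  241x1 + 52x2 + 120x3 + 105x4 ≤ 500   (crude fibre)
  3.5x1 + 0.6x2 + 7x3 + 1.2x4 ≥ 8.5   (calcium)
  x1, x2, x3, x4 ≥ 0.
The minimum-cost mix takes nothing from sunflower meal, barley, barley bran — only canola meal. Binding constraint: calcium.
That vertex is x3 = 1.214.
Total cost: 0.58·1.214 = 0.70412.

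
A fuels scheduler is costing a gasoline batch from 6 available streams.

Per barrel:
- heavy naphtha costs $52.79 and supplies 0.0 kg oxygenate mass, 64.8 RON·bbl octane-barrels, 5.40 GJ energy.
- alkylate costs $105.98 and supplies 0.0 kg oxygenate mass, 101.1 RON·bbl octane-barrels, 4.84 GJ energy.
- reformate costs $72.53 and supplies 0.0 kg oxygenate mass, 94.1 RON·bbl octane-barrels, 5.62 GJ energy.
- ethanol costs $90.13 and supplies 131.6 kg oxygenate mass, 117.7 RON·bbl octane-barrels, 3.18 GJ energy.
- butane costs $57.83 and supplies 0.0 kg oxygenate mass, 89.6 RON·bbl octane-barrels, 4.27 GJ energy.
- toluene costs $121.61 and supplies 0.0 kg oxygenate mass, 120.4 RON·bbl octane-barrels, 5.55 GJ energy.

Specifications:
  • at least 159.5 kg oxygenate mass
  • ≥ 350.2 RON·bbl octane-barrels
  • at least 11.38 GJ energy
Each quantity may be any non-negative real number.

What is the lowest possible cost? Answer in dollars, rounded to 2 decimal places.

This is a linear program. Let x1 = barrels of heavy naphtha, x2 = barrels of alkylate, x3 = barrels of reformate, x4 = barrels of ethanol, x5 = barrels of butane, x6 = barrels of toluene.
Minimize 52.79x1 + 105.98x2 + 72.53x3 + 90.13x4 + 57.83x5 + 121.61x6 with:
  131.6x4 ≥ 159.5   (oxygenate mass)
  64.8x1 + 101.1x2 + 94.1x3 + 117.7x4 + 89.6x5 + 120.4x6 ≥ 350.2   (octane-barrels)
  5.4x1 + 4.84x2 + 5.62x3 + 3.18x4 + 4.27x5 + 5.55x6 ≥ 11.38   (energy)
  x1, x2, x3, x4, x5, x6 ≥ 0.
The optimal basis is {ethanol, butane}; heavy naphtha, alkylate, reformate, toluene drop out. Binding constraints: oxygenate mass and octane-barrels.
So ethanol = 1.212 barrels, butane = 2.3164 barrels.
Total cost: 90.13·1.212 + 57.83·2.3164 = 243.19497.

$243.19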